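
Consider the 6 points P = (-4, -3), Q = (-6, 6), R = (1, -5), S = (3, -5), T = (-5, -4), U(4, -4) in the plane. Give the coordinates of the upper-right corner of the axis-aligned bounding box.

x-range [-6, 4], y-range [-5, 6].
The upper-right corner is (4, 6).

(4, 6)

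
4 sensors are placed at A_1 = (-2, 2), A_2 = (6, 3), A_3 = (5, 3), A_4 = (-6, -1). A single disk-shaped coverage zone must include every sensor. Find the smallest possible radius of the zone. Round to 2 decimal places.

A smallest enclosing disk is always determined by at most three of the input points on its boundary.
The farthest pair is A_2–A_4 with squared distance 160. The circle on this segment as diameter has centre (0, 1) and r² = 160/4 = 40.
Check A_1: distance² to centre = 5 ≤ 40, so it lies inside.
All remaining points lie in this disk, and no smaller disk contains both endpoints, so this is the minimum enclosing circle.
r = √40 ≈ 6.32.

6.32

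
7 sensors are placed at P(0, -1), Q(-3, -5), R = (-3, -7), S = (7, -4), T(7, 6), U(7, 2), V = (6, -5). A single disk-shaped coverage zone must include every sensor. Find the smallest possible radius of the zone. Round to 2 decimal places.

8.20

A smallest enclosing disk is always determined by at most three of the input points on its boundary.
The farthest pair is R–T with squared distance 269. The circle on this segment as diameter has centre (2, -0.5) and r² = 269/4 = 67.25.
Check P: distance² to centre = 4.25 ≤ 67.25, so it lies inside.
All remaining points lie in this disk, and no smaller disk contains both endpoints, so this is the minimum enclosing circle.
r = √(67.25) ≈ 8.20.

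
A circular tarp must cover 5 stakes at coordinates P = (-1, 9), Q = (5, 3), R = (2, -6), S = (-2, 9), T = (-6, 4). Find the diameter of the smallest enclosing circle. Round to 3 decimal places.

15.524

The farthest pair is R–S with squared distance 241. The circle on this segment as diameter has centre (0, 1.5) and r² = 241/4 = 60.25.
Check P: distance² to centre = 57.25 ≤ 60.25, so it lies inside.
All remaining points lie in this disk, and no smaller disk contains both endpoints, so this is the minimum enclosing circle.
Diameter = 2r = 2√(60.25) ≈ 15.524.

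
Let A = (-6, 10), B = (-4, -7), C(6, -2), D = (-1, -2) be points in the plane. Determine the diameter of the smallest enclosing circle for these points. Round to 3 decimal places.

18.043

A smallest enclosing disk is always determined by at most three of the input points on its boundary.
The minimum enclosing circle is determined by three boundary points: A, B, C.
Their circumcentre is (-13/6, 11/6) with r² = 1465/18.
The farthest remaining point D is at distance² 289/18 ≤ 1465/18.
Diameter = 2r = 2√(1465/18) ≈ 18.043.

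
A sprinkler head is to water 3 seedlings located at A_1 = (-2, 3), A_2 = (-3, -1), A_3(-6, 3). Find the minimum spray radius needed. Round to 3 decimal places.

2.577

Side lengths²: A_1A_2² = 17, A_1A_3² = 16, A_2A_3² = 25.
Since A_2A_3² = 25 < 17 + 16 = 33, the triangle is acute, so the smallest enclosing circle is the circumcircle.
Circumcentre = (-4, 1.375), r² = 6.640625.
r = √(6.640625) ≈ 2.577.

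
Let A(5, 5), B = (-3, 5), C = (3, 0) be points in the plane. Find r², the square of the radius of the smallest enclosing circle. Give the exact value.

Side lengths²: AB² = 64, AC² = 29, BC² = 61.
Since AB² = 64 < 61 + 29 = 90, the triangle is acute, so the smallest enclosing circle is the circumcircle.
Circumcentre = (1, 3.7), r² = 17.69.

17.69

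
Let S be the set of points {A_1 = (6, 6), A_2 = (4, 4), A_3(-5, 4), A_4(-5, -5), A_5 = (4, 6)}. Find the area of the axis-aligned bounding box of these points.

x ranges over [-5, 6], width 11.
y ranges over [-5, 6], height 11.
Area = 11 × 11 = 121.

121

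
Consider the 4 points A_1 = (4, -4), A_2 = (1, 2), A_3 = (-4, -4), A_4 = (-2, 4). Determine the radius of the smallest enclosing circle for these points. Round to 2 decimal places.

The minimum enclosing circle is determined by three boundary points: A_1, A_3, A_4.
Their circumcentre is (0, -0.75) with r² = 26.5625.
The farthest remaining point A_2 is at distance² 8.5625 ≤ 26.5625.
r = √(26.5625) ≈ 5.15.

5.15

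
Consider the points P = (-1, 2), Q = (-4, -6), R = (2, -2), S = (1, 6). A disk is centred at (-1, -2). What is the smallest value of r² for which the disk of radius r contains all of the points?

68

The required radius is the distance from (-1, -2) to the farthest point.
Squared distances: 16, 25, 9, 68.
Maximum is 68, attained at S.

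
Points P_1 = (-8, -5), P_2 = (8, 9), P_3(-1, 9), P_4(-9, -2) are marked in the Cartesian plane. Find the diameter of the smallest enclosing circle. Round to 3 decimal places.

By Welzl's lemma the MEC is supported by two points (diametrically opposite) or three points (on a circumcircle).
The farthest pair is P_1–P_2 with squared distance 452. The circle on this segment as diameter has centre (0, 2) and r² = 452/4 = 113.
Check P_3: distance² to centre = 50 ≤ 113, so it lies inside.
All remaining points lie in this disk, and no smaller disk contains both endpoints, so this is the minimum enclosing circle.
Diameter = 2r = 2√113 ≈ 21.260.

21.260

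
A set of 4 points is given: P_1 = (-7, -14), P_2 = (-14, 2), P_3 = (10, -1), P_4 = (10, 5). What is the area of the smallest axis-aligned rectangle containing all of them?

456

x ranges over [-14, 10], width 24.
y ranges over [-14, 5], height 19.
Area = 24 × 19 = 456.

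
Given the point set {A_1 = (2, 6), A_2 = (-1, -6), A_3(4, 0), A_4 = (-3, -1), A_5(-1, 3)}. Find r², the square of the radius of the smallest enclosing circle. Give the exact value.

A smallest enclosing disk is always determined by at most three of the input points on its boundary.
The farthest pair is A_1–A_2 with squared distance 153. The circle on this segment as diameter has centre (0.5, 0) and r² = 153/4 = 38.25.
Check A_3: distance² to centre = 12.25 ≤ 38.25, so it lies inside.
All remaining points lie in this disk, and no smaller disk contains both endpoints, so this is the minimum enclosing circle.

38.25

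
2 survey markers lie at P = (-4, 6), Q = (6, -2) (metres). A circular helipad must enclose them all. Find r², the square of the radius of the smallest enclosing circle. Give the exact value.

The smallest circle enclosing two points has them as diameter endpoints.
Centre = midpoint = (1, 2); r² = |PQ|²/4 = 164/4 = 41.

41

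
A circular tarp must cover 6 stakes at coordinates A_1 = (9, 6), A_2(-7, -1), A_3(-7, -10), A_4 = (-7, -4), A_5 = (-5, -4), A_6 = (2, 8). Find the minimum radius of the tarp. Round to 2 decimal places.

By Welzl's lemma the MEC is supported by two points (diametrically opposite) or three points (on a circumcircle).
The farthest pair is A_1–A_3 with squared distance 512. The circle on this segment as diameter has centre (1, -2) and r² = 512/4 = 128.
Check A_2: distance² to centre = 65 ≤ 128, so it lies inside.
All remaining points lie in this disk, and no smaller disk contains both endpoints, so this is the minimum enclosing circle.
r = √128 ≈ 11.31.

11.31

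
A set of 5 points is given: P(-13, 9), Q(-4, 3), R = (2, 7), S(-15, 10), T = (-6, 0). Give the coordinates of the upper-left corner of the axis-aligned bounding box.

x-range [-15, 2], y-range [0, 10].
The upper-left corner is (-15, 10).

(-15, 10)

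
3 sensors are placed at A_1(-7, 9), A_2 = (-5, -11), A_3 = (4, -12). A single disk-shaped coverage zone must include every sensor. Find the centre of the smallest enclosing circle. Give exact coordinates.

(-1.5, -1.5)

Side lengths²: A_1A_2² = 404, A_1A_3² = 562, A_2A_3² = 82.
Since A_1A_3² = 562 ≥ 404 + 82 = 486, the angle opposite A_1A_3 is not acute, so the smallest enclosing circle has A_1A_3 as diameter.
Centre = midpoint of A_1A_3 = (-1.5, -1.5), r² = 562/4 = 140.5.
Centre = (-1.5, -1.5).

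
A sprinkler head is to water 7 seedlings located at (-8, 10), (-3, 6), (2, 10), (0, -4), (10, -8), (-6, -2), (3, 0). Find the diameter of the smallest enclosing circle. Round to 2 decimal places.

A smallest enclosing disk is always determined by at most three of the input points on its boundary.
The farthest pair is (-8, 10)–(10, -8) with squared distance 648. The circle on this segment as diameter has centre (1, 1) and r² = 648/4 = 162.
Check (-3, 6): distance² to centre = 41 ≤ 162, so it lies inside.
All remaining points lie in this disk, and no smaller disk contains both endpoints, so this is the minimum enclosing circle.
Diameter = 2r = 2√162 ≈ 25.46.

25.46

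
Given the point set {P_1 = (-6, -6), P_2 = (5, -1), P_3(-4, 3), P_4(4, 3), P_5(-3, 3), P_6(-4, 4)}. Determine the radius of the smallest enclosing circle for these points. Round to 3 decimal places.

The minimum enclosing circle of a finite set is fixed by two of the points (as a diameter) or three (as a circumcircle).
The farthest pair is P_1–P_4 with squared distance 181. The circle on this segment as diameter has centre (-1, -1.5) and r² = 181/4 = 45.25.
Check P_2: distance² to centre = 36.25 ≤ 45.25, so it lies inside.
All remaining points lie in this disk, and no smaller disk contains both endpoints, so this is the minimum enclosing circle.
r = √(45.25) ≈ 6.727.

6.727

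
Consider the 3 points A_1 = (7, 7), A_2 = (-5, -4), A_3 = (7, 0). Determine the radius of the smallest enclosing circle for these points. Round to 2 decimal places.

Side lengths²: A_1A_2² = 265, A_1A_3² = 49, A_2A_3² = 160.
Since A_1A_2² = 265 ≥ 160 + 49 = 209, the angle opposite A_1A_2 is not acute, so the smallest enclosing circle has A_1A_2 as diameter.
Centre = midpoint of A_1A_2 = (1, 1.5), r² = 265/4 = 66.25.
r = √(66.25) ≈ 8.14.

8.14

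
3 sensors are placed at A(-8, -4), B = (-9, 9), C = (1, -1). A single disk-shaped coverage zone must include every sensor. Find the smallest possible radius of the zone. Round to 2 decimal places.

7.29

Side lengths²: AB² = 170, AC² = 90, BC² = 200.
Since BC² = 200 < 170 + 90 = 260, the triangle is acute, so the smallest enclosing circle is the circumcircle.
Circumcentre = (-5.25, 2.75), r² = 53.125.
r = √(53.125) ≈ 7.29.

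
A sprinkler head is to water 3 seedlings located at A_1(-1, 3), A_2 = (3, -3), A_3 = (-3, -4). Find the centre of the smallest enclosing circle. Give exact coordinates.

(-0.425, -0.95)

Side lengths²: A_1A_2² = 52, A_1A_3² = 53, A_2A_3² = 37.
Since A_1A_3² = 53 < 52 + 37 = 89, the triangle is acute, so the smallest enclosing circle is the circumcircle.
Circumcentre = (-0.425, -0.95), r² = 15.933125.
Centre = (-0.425, -0.95).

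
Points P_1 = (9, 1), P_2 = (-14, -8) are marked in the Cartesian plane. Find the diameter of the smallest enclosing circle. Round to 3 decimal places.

24.698

The smallest circle enclosing two points has them as diameter endpoints.
Centre = midpoint = (-2.5, -3.5); r² = |P_1P_2|²/4 = 610/4 = 152.5.
Diameter = 2r = 2√(152.5) ≈ 24.698.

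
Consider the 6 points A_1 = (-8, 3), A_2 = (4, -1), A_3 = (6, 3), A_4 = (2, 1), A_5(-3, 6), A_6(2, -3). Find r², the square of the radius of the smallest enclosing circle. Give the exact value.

49

The minimum enclosing circle of a finite set is fixed by two of the points (as a diameter) or three (as a circumcircle).
The farthest pair is A_1–A_3 with squared distance 196. The circle on this segment as diameter has centre (-1, 3) and r² = 196/4 = 49.
Check A_2: distance² to centre = 41 ≤ 49, so it lies inside.
All remaining points lie in this disk, and no smaller disk contains both endpoints, so this is the minimum enclosing circle.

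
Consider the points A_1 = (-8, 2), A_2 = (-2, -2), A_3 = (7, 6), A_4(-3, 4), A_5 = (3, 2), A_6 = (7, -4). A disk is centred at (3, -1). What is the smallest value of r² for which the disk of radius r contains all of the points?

130

The required radius is the distance from (3, -1) to the farthest point.
Squared distances: 130, 26, 65, 61, 9, 25.
Maximum is 130, attained at A_1.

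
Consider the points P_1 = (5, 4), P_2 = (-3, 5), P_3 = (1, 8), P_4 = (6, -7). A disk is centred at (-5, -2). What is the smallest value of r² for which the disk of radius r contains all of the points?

146

The required radius is the distance from (-5, -2) to the farthest point.
Squared distances: 136, 53, 136, 146.
Maximum is 146, attained at P_4.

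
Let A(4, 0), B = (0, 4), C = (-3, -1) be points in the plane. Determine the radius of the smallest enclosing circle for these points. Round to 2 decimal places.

Side lengths²: AB² = 32, AC² = 50, BC² = 34.
Since AC² = 50 < 34 + 32 = 66, the triangle is acute, so the smallest enclosing circle is the circumcircle.
Circumcentre = (0.375, 0.375), r² = 13.28125.
r = √(13.28125) ≈ 3.64.

3.64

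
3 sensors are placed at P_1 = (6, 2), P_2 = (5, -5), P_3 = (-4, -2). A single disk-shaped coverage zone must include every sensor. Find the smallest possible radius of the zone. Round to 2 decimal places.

Side lengths²: P_1P_2² = 50, P_1P_3² = 116, P_2P_3² = 90.
Since P_1P_3² = 116 < 90 + 50 = 140, the triangle is acute, so the smallest enclosing circle is the circumcircle.
Circumcentre = (15/11, -10/11), r² = 3625/121.
r = √(3625/121) ≈ 5.47.

5.47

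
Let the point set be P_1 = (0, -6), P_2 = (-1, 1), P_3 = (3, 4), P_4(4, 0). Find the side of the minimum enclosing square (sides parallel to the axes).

The bounding box has width 5 and height 10.
An axis-aligned square enclosing the set must have side ≥ max(width, height).
So the minimum side is max(5, 10) = 10.

10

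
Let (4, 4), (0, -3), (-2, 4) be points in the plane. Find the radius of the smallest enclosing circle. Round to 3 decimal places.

4.192

Call the three points A, B, C in the order given.
Side lengths²: AB² = 65, AC² = 36, BC² = 53.
Since AB² = 65 < 53 + 36 = 89, the triangle is acute, so the smallest enclosing circle is the circumcircle.
Circumcentre = (1, 15/14), r² = 3445/196.
r = √(3445/196) ≈ 4.192.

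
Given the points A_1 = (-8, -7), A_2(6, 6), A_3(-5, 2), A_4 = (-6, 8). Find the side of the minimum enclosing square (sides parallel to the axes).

The bounding box has width 14 and height 15.
An axis-aligned square enclosing the set must have side ≥ max(width, height).
So the minimum side is max(14, 15) = 15.

15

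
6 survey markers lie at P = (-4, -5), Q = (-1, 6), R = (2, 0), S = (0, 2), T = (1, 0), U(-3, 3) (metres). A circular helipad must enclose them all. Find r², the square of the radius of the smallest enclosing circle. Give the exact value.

32.5

A smallest enclosing disk is always determined by at most three of the input points on its boundary.
The farthest pair is P–Q with squared distance 130. The circle on this segment as diameter has centre (-2.5, 0.5) and r² = 130/4 = 32.5.
Check R: distance² to centre = 20.5 ≤ 32.5, so it lies inside.
All remaining points lie in this disk, and no smaller disk contains both endpoints, so this is the minimum enclosing circle.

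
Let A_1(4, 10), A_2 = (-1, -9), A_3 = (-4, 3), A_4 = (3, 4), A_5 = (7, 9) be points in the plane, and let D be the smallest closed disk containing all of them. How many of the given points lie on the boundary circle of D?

By Welzl's lemma the MEC is supported by two points (diametrically opposite) or three points (on a circumcircle).
The minimum enclosing circle is determined by three boundary points: A_1, A_2, A_5.
Their circumcentre is (75/31, 8/31) with r² = 93605/961.
The farthest remaining point A_3 is at distance² 46826/961 ≤ 93605/961.
The points at distance exactly r from the centre are A_1, A_2, A_5 — 3 points.

3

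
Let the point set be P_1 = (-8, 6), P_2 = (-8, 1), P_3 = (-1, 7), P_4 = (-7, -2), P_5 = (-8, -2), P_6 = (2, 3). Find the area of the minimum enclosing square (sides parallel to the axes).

The bounding box has width 10 and height 9.
An axis-aligned square enclosing the set must have side ≥ max(width, height).
So the minimum side is max(10, 9) = 10.
Area = 10² = 100.

100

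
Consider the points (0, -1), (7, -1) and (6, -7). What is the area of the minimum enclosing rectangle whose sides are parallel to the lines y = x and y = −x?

42

In coordinates u = x + y, v = x − y the rectangle is axis-aligned; the map (x,y)→(u,v) scales areas by 2.
u-values: -1, 6, -1; range = 6 − (-1) = 7.
v-values: 1, 8, 13; range = 13 − 1 = 12.
Area = (7 × 12) / 2 = 42.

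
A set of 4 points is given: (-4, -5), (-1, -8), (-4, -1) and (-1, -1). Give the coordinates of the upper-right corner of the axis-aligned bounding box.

x-range [-4, -1], y-range [-8, -1].
The upper-right corner is (-1, -1).

(-1, -1)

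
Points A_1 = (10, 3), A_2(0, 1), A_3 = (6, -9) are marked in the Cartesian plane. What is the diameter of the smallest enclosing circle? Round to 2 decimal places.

13.43

Side lengths²: A_1A_2² = 104, A_1A_3² = 160, A_2A_3² = 136.
Since A_1A_3² = 160 < 136 + 104 = 240, the triangle is acute, so the smallest enclosing circle is the circumcircle.
Circumcentre = (41/7, -16/7), r² = 2210/49.
Diameter = 2r = 2√(2210/49) ≈ 13.43.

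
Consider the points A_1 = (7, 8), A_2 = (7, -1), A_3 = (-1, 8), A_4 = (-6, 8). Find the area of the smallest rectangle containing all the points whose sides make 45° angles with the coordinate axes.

143

In coordinates u = x + y, v = x − y the rectangle is axis-aligned; the map (x,y)→(u,v) scales areas by 2.
u-values: 15, 6, 7, 2; range = 15 − 2 = 13.
v-values: -1, 8, -9, -14; range = 8 − (-14) = 22.
Area = (13 × 22) / 2 = 143.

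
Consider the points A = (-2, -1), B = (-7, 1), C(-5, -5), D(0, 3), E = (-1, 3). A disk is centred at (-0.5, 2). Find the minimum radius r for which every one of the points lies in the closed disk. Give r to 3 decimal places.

8.322

The required radius is the distance from (-0.5, 2) to the farthest point.
Squared distances: 11.25, 43.25, 69.25, 1.25, 1.25.
Maximum is 69.25, attained at C.
r = √(69.25) ≈ 8.322.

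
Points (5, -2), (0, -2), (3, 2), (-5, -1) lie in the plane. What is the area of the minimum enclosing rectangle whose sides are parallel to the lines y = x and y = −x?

In coordinates u = x + y, v = x − y the rectangle is axis-aligned; the map (x,y)→(u,v) scales areas by 2.
u-values: 3, -2, 5, -6; range = 5 − (-6) = 11.
v-values: 7, 2, 1, -4; range = 7 − (-4) = 11.
Area = (11 × 11) / 2 = 60.5.

60.5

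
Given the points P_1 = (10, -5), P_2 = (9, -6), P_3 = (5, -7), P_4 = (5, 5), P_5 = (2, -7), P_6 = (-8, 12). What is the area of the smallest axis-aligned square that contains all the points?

The bounding box has width 18 and height 19.
An axis-aligned square enclosing the set must have side ≥ max(width, height).
So the minimum side is max(18, 19) = 19.
Area = 19² = 361.

361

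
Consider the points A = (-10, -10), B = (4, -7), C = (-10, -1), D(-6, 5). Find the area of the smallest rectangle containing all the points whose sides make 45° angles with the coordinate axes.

209

In coordinates u = x + y, v = x − y the rectangle is axis-aligned; the map (x,y)→(u,v) scales areas by 2.
u-values: -20, -3, -11, -1; range = -1 − (-20) = 19.
v-values: 0, 11, -9, -11; range = 11 − (-11) = 22.
Area = (19 × 22) / 2 = 209.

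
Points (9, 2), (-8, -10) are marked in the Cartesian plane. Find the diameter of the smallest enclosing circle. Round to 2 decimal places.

The smallest circle enclosing two points has them as diameter endpoints.
Centre = midpoint = (0.5, -4); r² = |(9, 2)−(-8, -10)|²/4 = 433/4 = 108.25.
Diameter = 2r = 2√(108.25) ≈ 20.81.

20.81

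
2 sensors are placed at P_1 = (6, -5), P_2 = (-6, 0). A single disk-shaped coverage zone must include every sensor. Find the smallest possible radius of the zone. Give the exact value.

The smallest circle enclosing two points has them as diameter endpoints.
Centre = midpoint = (0, -2.5); r² = |P_1P_2|²/4 = 169/4 = 42.25.
r = √(42.25) = 6.5.

6.5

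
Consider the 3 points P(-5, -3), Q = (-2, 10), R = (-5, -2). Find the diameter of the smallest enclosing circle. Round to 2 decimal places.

Side lengths²: PQ² = 178, PR² = 1, QR² = 153.
Since PQ² = 178 ≥ 153 + 1 = 154, the angle opposite PQ is not acute, so the smallest enclosing circle has PQ as diameter.
Centre = midpoint of PQ = (-3.5, 3.5), r² = 178/4 = 44.5.
Diameter = 2r = 2√(44.5) ≈ 13.34.

13.34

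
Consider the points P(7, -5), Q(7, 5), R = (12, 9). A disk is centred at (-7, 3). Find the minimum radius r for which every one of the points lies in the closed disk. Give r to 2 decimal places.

19.92

The required radius is the distance from (-7, 3) to the farthest point.
Squared distances: 260, 200, 397.
Maximum is 397, attained at R.
r = √397 ≈ 19.92.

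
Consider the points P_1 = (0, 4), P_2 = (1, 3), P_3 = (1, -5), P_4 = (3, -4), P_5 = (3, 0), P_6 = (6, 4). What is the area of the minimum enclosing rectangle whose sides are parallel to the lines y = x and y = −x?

77

In coordinates u = x + y, v = x − y the rectangle is axis-aligned; the map (x,y)→(u,v) scales areas by 2.
u-values: 4, 4, -4, -1, 3, 10; range = 10 − (-4) = 14.
v-values: -4, -2, 6, 7, 3, 2; range = 7 − (-4) = 11.
Area = (14 × 11) / 2 = 77.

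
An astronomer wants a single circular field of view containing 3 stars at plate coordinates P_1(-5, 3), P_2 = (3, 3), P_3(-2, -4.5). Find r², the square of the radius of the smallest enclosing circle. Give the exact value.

23.5625

Side lengths²: P_1P_2² = 64, P_1P_3² = 65.25, P_2P_3² = 81.25.
Since P_2P_3² = 81.25 < 65.25 + 64 = 129.25, the triangle is acute, so the smallest enclosing circle is the circumcircle.
Circumcentre = (-1, 0.25), r² = 23.5625.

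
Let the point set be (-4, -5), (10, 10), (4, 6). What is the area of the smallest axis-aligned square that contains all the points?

225

The bounding box has width 14 and height 15.
An axis-aligned square enclosing the set must have side ≥ max(width, height).
So the minimum side is max(14, 15) = 15.
Area = 15² = 225.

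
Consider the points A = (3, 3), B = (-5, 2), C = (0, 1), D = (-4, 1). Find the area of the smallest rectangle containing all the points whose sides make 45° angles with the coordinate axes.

In coordinates u = x + y, v = x − y the rectangle is axis-aligned; the map (x,y)→(u,v) scales areas by 2.
u-values: 6, -3, 1, -3; range = 6 − (-3) = 9.
v-values: 0, -7, -1, -5; range = 0 − (-7) = 7.
Area = (9 × 7) / 2 = 31.5.

31.5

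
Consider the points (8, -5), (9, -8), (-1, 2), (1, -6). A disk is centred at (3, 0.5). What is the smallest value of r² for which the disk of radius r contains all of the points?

The required radius is the distance from (3, 0.5) to the farthest point.
Squared distances: 55.25, 108.25, 18.25, 46.25.
Maximum is 108.25, attained at (9, -8).

108.25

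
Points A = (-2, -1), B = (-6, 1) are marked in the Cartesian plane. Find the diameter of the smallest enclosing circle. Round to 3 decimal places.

The smallest circle enclosing two points has them as diameter endpoints.
Centre = midpoint = (-4, 0); r² = |AB|²/4 = 20/4 = 5.
Diameter = 2r = 2√5 ≈ 4.472.

4.472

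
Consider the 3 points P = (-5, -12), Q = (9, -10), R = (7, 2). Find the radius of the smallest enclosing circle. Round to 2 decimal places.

9.22

Side lengths²: PQ² = 200, PR² = 340, QR² = 148.
Since PR² = 340 < 200 + 148 = 348, the triangle is acute, so the smallest enclosing circle is the circumcircle.
Circumcentre = (50/43, -221/43), r² = 157250/1849.
r = √(157250/1849) ≈ 9.22.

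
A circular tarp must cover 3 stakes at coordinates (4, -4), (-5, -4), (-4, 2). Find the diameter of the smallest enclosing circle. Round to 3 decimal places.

10.138

Call the three points A, B, C in the order given.
Side lengths²: AB² = 81, AC² = 100, BC² = 37.
Since AC² = 100 < 81 + 37 = 118, the triangle is acute, so the smallest enclosing circle is the circumcircle.
Circumcentre = (-0.5, -5/3), r² = 925/36.
Diameter = 2r = 2√(925/36) ≈ 10.138.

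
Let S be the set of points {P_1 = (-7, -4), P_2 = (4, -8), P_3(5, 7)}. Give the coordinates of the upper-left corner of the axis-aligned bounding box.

(-7, 7)

x-range [-7, 5], y-range [-8, 7].
The upper-left corner is (-7, 7).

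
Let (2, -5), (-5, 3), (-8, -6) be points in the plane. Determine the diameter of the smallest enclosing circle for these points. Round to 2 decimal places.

Call the three points A, B, C in the order given.
Side lengths²: AB² = 113, AC² = 101, BC² = 90.
Since AB² = 113 < 101 + 90 = 191, the triangle is acute, so the smallest enclosing circle is the circumcircle.
Circumcentre = (-191/58, -149/58), r² = 57065/1682.
Diameter = 2r = 2√(57065/1682) ≈ 11.65.

11.65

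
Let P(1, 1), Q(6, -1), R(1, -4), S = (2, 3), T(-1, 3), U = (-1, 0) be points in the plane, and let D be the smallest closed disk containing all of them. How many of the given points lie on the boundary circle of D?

3

A smallest enclosing disk is always determined by at most three of the input points on its boundary.
The minimum enclosing circle is determined by three boundary points: Q, R, T.
Their circumcentre is (161/82, 5/82) with r² = 58565/3362.
The farthest remaining point U is at distance² 29537/3362 ≤ 58565/3362.
The points at distance exactly r from the centre are Q, R, T — 3 points.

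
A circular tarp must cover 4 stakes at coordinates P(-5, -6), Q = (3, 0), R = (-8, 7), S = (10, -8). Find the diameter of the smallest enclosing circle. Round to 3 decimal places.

23.431

A smallest enclosing disk is always determined by at most three of the input points on its boundary.
The farthest pair is R–S with squared distance 549. The circle on this segment as diameter has centre (1, -0.5) and r² = 549/4 = 137.25.
Check P: distance² to centre = 66.25 ≤ 137.25, so it lies inside.
All remaining points lie in this disk, and no smaller disk contains both endpoints, so this is the minimum enclosing circle.
Diameter = 2r = 2√(137.25) ≈ 23.431.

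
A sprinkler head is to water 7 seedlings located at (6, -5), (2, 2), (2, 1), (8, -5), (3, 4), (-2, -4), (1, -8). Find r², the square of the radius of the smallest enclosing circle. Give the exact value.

By Welzl's lemma the MEC is supported by two points (diametrically opposite) or three points (on a circumcircle).
The minimum enclosing circle is determined by three boundary points: (8, -5), (3, 4), (1, -8).
Their circumcentre is (34/13, -82/39) with r² = 56869/1521.
The farthest remaining point (-2, -4) is at distance² 37876/1521 ≤ 56869/1521.

56869/1521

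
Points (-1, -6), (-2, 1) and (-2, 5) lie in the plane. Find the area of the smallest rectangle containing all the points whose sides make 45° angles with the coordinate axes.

In coordinates u = x + y, v = x − y the rectangle is axis-aligned; the map (x,y)→(u,v) scales areas by 2.
u-values: -7, -1, 3; range = 3 − (-7) = 10.
v-values: 5, -3, -7; range = 5 − (-7) = 12.
Area = (10 × 12) / 2 = 60.

60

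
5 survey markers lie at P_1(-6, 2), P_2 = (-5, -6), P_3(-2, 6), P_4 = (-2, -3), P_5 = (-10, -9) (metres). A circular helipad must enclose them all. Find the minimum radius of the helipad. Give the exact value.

A smallest enclosing disk is always determined by at most three of the input points on its boundary.
The farthest pair is P_3–P_5 with squared distance 289. The circle on this segment as diameter has centre (-6, -1.5) and r² = 289/4 = 72.25.
Check P_1: distance² to centre = 12.25 ≤ 72.25, so it lies inside.
All remaining points lie in this disk, and no smaller disk contains both endpoints, so this is the minimum enclosing circle.
r = √(72.25) = 8.5.

8.5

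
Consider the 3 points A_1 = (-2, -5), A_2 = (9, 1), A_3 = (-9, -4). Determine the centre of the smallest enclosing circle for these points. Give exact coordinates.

(0, -1.5)

Side lengths²: A_1A_2² = 157, A_1A_3² = 50, A_2A_3² = 349.
Since A_2A_3² = 349 ≥ 157 + 50 = 207, the angle opposite A_2A_3 is not acute, so the smallest enclosing circle has A_2A_3 as diameter.
Centre = midpoint of A_2A_3 = (0, -1.5), r² = 349/4 = 87.25.
Centre = (0, -1.5).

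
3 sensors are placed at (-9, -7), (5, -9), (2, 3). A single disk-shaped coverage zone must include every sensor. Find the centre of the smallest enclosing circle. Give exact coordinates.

(-79/54, -229/54)

Call the three points A, B, C in the order given.
Side lengths²: AB² = 200, AC² = 221, BC² = 153.
Since AC² = 221 < 200 + 153 = 353, the triangle is acute, so the smallest enclosing circle is the circumcircle.
Circumcentre = (-79/54, -229/54), r² = 93925/1458.
Centre = (-79/54, -229/54).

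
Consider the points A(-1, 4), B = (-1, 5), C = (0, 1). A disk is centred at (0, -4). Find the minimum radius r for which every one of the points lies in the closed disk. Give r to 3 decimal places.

The required radius is the distance from (0, -4) to the farthest point.
Squared distances: 65, 82, 25.
Maximum is 82, attained at B.
r = √82 ≈ 9.055.

9.055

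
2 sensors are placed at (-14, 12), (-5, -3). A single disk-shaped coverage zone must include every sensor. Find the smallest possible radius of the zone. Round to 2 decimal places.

The smallest circle enclosing two points has them as diameter endpoints.
Centre = midpoint = (-9.5, 4.5); r² = |(-14, 12)−(-5, -3)|²/4 = 306/4 = 76.5.
r = √(76.5) ≈ 8.75.

8.75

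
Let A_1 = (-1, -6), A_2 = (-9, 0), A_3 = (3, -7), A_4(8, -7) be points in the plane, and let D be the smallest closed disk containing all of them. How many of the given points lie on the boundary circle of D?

2

By Welzl's lemma the MEC is supported by two points (diametrically opposite) or three points (on a circumcircle).
The farthest pair is A_2–A_4 with squared distance 338. The circle on this segment as diameter has centre (-0.5, -3.5) and r² = 338/4 = 84.5.
Check A_1: distance² to centre = 6.5 ≤ 84.5, so it lies inside.
All remaining points lie in this disk, and no smaller disk contains both endpoints, so this is the minimum enclosing circle.
The points at distance exactly r from the centre are A_2, A_4 — 2 points.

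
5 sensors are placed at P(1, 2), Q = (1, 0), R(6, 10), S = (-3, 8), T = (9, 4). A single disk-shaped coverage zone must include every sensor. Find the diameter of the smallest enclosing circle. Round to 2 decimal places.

12.65

By Welzl's lemma the MEC is supported by two points (diametrically opposite) or three points (on a circumcircle).
The farthest pair is S–T with squared distance 160. The circle on this segment as diameter has centre (3, 6) and r² = 160/4 = 40.
Check P: distance² to centre = 20 ≤ 40, so it lies inside.
All remaining points lie in this disk, and no smaller disk contains both endpoints, so this is the minimum enclosing circle.
Diameter = 2r = 2√40 ≈ 12.65.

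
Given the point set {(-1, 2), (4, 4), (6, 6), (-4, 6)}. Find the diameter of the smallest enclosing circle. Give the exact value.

10

The farthest pair is (6, 6)–(-4, 6) with squared distance 100. The circle on this segment as diameter has centre (1, 6) and r² = 100/4 = 25.
Check (-1, 2): distance² to centre = 20 ≤ 25, so it lies inside.
All remaining points lie in this disk, and no smaller disk contains both endpoints, so this is the minimum enclosing circle.
Diameter = 2r = 2√25 = 10.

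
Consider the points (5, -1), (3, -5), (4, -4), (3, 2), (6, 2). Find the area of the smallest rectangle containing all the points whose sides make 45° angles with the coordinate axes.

35

In coordinates u = x + y, v = x − y the rectangle is axis-aligned; the map (x,y)→(u,v) scales areas by 2.
u-values: 4, -2, 0, 5, 8; range = 8 − (-2) = 10.
v-values: 6, 8, 8, 1, 4; range = 8 − 1 = 7.
Area = (10 × 7) / 2 = 35.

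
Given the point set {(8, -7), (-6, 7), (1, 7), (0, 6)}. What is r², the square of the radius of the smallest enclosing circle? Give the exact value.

98

The minimum enclosing circle of a finite set is fixed by two of the points (as a diameter) or three (as a circumcircle).
The farthest pair is (8, -7)–(-6, 7) with squared distance 392. The circle on this segment as diameter has centre (1, 0) and r² = 392/4 = 98.
Check (1, 7): distance² to centre = 49 ≤ 98, so it lies inside.
All remaining points lie in this disk, and no smaller disk contains both endpoints, so this is the minimum enclosing circle.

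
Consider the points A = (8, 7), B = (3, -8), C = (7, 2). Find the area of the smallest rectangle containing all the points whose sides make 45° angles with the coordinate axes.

In coordinates u = x + y, v = x − y the rectangle is axis-aligned; the map (x,y)→(u,v) scales areas by 2.
u-values: 15, -5, 9; range = 15 − (-5) = 20.
v-values: 1, 11, 5; range = 11 − 1 = 10.
Area = (20 × 10) / 2 = 100.

100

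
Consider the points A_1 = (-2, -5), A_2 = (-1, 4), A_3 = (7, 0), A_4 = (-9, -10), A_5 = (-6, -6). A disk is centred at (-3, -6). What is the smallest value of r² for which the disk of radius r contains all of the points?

136

The required radius is the distance from (-3, -6) to the farthest point.
Squared distances: 2, 104, 136, 52, 9.
Maximum is 136, attained at A_3.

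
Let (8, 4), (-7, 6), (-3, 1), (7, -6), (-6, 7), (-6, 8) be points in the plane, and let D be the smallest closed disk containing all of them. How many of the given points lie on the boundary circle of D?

By Welzl's lemma the MEC is supported by two points (diametrically opposite) or three points (on a circumcircle).
The farthest pair is (7, -6)–(-6, 8) with squared distance 365. The circle on this segment as diameter has centre (0.5, 1) and r² = 365/4 = 91.25.
Check (8, 4): distance² to centre = 65.25 ≤ 91.25, so it lies inside.
All remaining points lie in this disk, and no smaller disk contains both endpoints, so this is the minimum enclosing circle.
The points at distance exactly r from the centre are (7, -6), (-6, 8) — 2 points.

2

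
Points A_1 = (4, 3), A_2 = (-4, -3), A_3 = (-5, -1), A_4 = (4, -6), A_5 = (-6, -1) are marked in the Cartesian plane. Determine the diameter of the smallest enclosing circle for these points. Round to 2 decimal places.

The minimum enclosing circle is determined by three boundary points: A_1, A_4, A_5.
Their circumcentre is (0, -1.5) with r² = 36.25.
The farthest remaining point A_3 is at distance² 25.25 ≤ 36.25.
Diameter = 2r = 2√(36.25) ≈ 12.04.

12.04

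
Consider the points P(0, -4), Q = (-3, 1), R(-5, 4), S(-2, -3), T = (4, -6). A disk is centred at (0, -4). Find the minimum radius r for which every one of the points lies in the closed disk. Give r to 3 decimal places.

The required radius is the distance from (0, -4) to the farthest point.
Squared distances: 0, 34, 89, 5, 20.
Maximum is 89, attained at R.
r = √89 ≈ 9.434.

9.434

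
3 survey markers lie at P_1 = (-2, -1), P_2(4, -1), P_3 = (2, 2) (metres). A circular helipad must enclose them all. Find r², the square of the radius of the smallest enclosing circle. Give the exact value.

Side lengths²: P_1P_2² = 36, P_1P_3² = 25, P_2P_3² = 13.
Since P_1P_2² = 36 < 25 + 13 = 38, the triangle is acute, so the smallest enclosing circle is the circumcircle.
Circumcentre = (1, -5/6), r² = 325/36.

325/36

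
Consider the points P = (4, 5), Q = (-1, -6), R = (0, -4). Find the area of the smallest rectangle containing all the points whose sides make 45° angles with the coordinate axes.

In coordinates u = x + y, v = x − y the rectangle is axis-aligned; the map (x,y)→(u,v) scales areas by 2.
u-values: 9, -7, -4; range = 9 − (-7) = 16.
v-values: -1, 5, 4; range = 5 − (-1) = 6.
Area = (16 × 6) / 2 = 48.

48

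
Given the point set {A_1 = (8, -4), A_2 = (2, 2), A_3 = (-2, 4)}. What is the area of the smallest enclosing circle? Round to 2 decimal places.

Side lengths²: A_1A_2² = 72, A_1A_3² = 164, A_2A_3² = 20.
Since A_1A_3² = 164 ≥ 72 + 20 = 92, the angle opposite A_1A_3 is not acute, so the smallest enclosing circle has A_1A_3 as diameter.
Centre = midpoint of A_1A_3 = (3, 0), r² = 164/4 = 41.
Area = π·r² = π·41 ≈ 128.81.

128.81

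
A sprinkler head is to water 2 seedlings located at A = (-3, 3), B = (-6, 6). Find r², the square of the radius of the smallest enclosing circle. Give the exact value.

4.5

The smallest circle enclosing two points has them as diameter endpoints.
Centre = midpoint = (-4.5, 4.5); r² = |AB|²/4 = 18/4 = 4.5.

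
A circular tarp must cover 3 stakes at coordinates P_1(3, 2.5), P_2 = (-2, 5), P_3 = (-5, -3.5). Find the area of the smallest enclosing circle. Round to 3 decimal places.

79.767

Side lengths²: P_1P_2² = 31.25, P_1P_3² = 100, P_2P_3² = 81.25.
Since P_1P_3² = 100 < 81.25 + 31.25 = 112.5, the triangle is acute, so the smallest enclosing circle is the circumcircle.
Circumcentre = (-1.375, 0), r² = 25.390625.
Area = π·r² = π·25.390625 ≈ 79.767.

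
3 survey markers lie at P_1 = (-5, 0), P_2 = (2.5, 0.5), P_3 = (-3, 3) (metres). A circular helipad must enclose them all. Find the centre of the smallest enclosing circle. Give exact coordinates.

(-1.25, 0.25)

Side lengths²: P_1P_2² = 56.5, P_1P_3² = 13, P_2P_3² = 36.5.
Since P_1P_2² = 56.5 ≥ 36.5 + 13 = 49.5, the angle opposite P_1P_2 is not acute, so the smallest enclosing circle has P_1P_2 as diameter.
Centre = midpoint of P_1P_2 = (-1.25, 0.25), r² = 56.5/4 = 14.125.
Centre = (-1.25, 0.25).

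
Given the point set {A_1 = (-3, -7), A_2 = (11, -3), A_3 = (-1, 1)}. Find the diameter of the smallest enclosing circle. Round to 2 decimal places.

14.60

Side lengths²: A_1A_2² = 212, A_1A_3² = 68, A_2A_3² = 160.
Since A_1A_2² = 212 < 160 + 68 = 228, the triangle is acute, so the smallest enclosing circle is the circumcircle.
Circumcentre = (50/13, -58/13), r² = 9010/169.
Diameter = 2r = 2√(9010/169) ≈ 14.60.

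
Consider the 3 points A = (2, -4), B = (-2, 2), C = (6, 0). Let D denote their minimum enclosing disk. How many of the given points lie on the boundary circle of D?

3

Side lengths²: AB² = 52, AC² = 32, BC² = 68.
Since BC² = 68 < 52 + 32 = 84, the triangle is acute, so the smallest enclosing circle is the circumcircle.
Circumcentre = (1.8, 0.2), r² = 17.68.
The points at distance exactly r from the centre are A, B, C — 3 points.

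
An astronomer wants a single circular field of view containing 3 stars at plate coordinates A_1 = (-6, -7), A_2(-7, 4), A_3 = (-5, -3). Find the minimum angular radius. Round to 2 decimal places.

Side lengths²: A_1A_2² = 122, A_1A_3² = 17, A_2A_3² = 53.
Since A_1A_2² = 122 ≥ 53 + 17 = 70, the angle opposite A_1A_2 is not acute, so the smallest enclosing circle has A_1A_2 as diameter.
Centre = midpoint of A_1A_2 = (-6.5, -1.5), r² = 122/4 = 30.5.
r = √(30.5) ≈ 5.52.

5.52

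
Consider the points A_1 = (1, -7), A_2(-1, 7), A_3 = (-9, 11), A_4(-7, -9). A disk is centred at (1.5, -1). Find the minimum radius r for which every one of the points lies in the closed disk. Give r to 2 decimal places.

15.95

The required radius is the distance from (1.5, -1) to the farthest point.
Squared distances: 36.25, 70.25, 254.25, 136.25.
Maximum is 254.25, attained at A_3.
r = √(254.25) ≈ 15.95.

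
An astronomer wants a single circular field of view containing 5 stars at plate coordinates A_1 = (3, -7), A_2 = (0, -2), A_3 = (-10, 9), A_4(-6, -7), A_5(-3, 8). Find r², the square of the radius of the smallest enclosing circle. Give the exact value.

106.25

By Welzl's lemma the MEC is supported by two points (diametrically opposite) or three points (on a circumcircle).
The farthest pair is A_1–A_3 with squared distance 425. The circle on this segment as diameter has centre (-3.5, 1) and r² = 425/4 = 106.25.
Check A_2: distance² to centre = 21.25 ≤ 106.25, so it lies inside.
All remaining points lie in this disk, and no smaller disk contains both endpoints, so this is the minimum enclosing circle.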